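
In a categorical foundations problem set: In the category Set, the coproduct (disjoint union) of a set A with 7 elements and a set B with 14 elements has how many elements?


In Set, the coproduct A + B is the disjoint union.
|A + B| = |A| + |B| = 7 + 14 = 21

21


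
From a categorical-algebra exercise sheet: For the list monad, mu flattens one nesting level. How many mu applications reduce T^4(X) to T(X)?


Each application of mu: T^2 -> T removes one layer of nesting.
Starting at depth 4 (i.e., T^4(X)), we need to reach T(X).
Number of mu applications = 4 - 1 = 3

3


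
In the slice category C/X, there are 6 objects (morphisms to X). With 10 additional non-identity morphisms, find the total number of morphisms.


In the slice category C/X, objects are morphisms to X.
Identity morphisms: 6 (one per object of C/X).
Non-identity morphisms: 10.
Total = 6 + 10 = 16

16


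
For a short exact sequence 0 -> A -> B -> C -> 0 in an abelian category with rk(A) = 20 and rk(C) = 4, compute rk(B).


For a short exact sequence 0 -> A -> B -> C -> 0,
rank is additive: rank(B) = rank(A) + rank(C).
rank(B) = 20 + 4 = 24

24


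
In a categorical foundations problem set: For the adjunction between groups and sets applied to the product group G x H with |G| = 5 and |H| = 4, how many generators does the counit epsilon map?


The counit epsilon_K: F(U(K)) -> K of the Free-Forgetful adjunction
maps |K| generators of F(U(K)) into K. For K = G x H (the product group),
|G x H| = |G| * |H|.
Total generators mapped = 5 * 4 = 20.

20


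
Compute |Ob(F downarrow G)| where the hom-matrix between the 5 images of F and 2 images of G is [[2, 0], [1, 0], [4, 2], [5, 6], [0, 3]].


Objects of (F downarrow G) are triples (a, b, h: F(a)->G(b)).
The count equals the sum of all entries in the hom-matrix.
sum(row 0) = 2
sum(row 1) = 1
sum(row 2) = 6
sum(row 3) = 11
sum(row 4) = 3
Grand total = 23

23


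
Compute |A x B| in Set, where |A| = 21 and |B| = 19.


In Set, the product A x B is the Cartesian product.
By the universal property, |A x B| = |A| * |B|.
|A x B| = 21 * 19 = 399

399


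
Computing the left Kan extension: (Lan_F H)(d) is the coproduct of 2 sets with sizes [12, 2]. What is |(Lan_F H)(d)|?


Pointwise, the left Kan extension (Lan_F H)(d) is the colimit, indexed
by the comma category (F downarrow d), of H composed with the
projection (F downarrow d) -> C. Here that colimit is given
as a coproduct (disjoint union) of sets, so its cardinality is the
sum of the sizes of the summands.
Coproduct of sets with sizes: 12 + 2
= 14

14


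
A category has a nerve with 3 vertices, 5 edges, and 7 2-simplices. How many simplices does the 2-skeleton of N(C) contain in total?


The 2-skeleton of the nerve N(C) consists of simplices in dimensions 0, 1, 2:
  |N(C)_0| = 3 (objects)
  |N(C)_1| = 5 (morphisms)
  |N(C)_2| = 7 (composable pairs)
Total = 3 + 5 + 7 = 15

15


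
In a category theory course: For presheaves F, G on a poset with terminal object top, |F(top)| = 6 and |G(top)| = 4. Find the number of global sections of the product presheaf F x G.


Global sections of a presheaf on a poset with terminal top satisfy
Gamma(H) ~ H(top). Presheaves admit pointwise products, so
(F x G)(top) = F(top) x G(top) (Cartesian product).
|Gamma(F x G)| = |F(top)| * |G(top)| = 6 * 4 = 24.

24


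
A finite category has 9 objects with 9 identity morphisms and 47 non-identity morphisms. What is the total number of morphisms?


Each object has an identity morphism, giving 9 identities.
Adding the 47 non-identity morphisms:
Total = 9 + 47 = 56

56


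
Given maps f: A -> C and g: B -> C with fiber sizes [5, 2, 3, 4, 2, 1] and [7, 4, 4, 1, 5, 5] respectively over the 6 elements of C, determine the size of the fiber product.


The pullback A x_C B consists of pairs (a, b) with f(a) = g(b).
For each element c in C, the fiber product has |f^-1(c)| * |g^-1(c)| elements.
Summing over C: 5 * 7 + 2 * 4 + 3 * 4 + 4 * 1 + 2 * 5 + 1 * 5
= 35 + 8 + 12 + 4 + 10 + 5 = 74

74


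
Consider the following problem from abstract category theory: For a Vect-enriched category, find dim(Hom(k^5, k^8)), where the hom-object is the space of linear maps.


In Vect-enriched categories, Hom(k^n, k^m) is the space of m x n matrices.
dim(Hom(k^5, k^8)) = 8 * 5 = 40

40


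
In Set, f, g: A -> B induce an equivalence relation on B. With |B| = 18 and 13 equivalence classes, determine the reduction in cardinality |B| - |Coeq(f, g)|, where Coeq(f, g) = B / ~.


The coequalizer Coeq(f, g) = B / ~ has one element per equivalence class.
|B| = 18, |Coeq(f, g)| = 13.
|B| - |Coeq(f, g)| = 18 - 13 = 5.

5


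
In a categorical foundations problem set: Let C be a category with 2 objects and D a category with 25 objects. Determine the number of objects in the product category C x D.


The product category C x D has objects that are pairs (c, d).
Number of pairs = |Ob(C)| * |Ob(D)| = 2 * 25 = 50

50


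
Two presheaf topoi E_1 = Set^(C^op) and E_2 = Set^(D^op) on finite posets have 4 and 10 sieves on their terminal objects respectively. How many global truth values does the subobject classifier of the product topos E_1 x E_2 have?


In a product of presheaf topoi E_1 x E_2, the subobject classifier
is Omega = Omega_1 x Omega_2 (componentwise), so
|Omega(top)| = |Omega_1(top_1)| * |Omega_2(top_2)|.
= 4 * 10 = 40.

40


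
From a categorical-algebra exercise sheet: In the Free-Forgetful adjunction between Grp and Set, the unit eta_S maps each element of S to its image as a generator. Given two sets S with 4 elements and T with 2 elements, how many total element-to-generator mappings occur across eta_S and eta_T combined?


The unit eta_X: X -> U(F(X)) of the Free-Forgetful adjunction
maps each element of X to a generator of F(X). For X = S + T (disjoint
union in Set), |S + T| = |S| + |T|.
Total mappings = 4 + 2 = 6.

6


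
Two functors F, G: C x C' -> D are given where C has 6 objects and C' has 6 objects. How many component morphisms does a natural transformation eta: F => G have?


A natural transformation eta: F => G assigns one component morphism per
object of the domain category.
The domain is the product category C x C', so
|Ob(C x C')| = |Ob(C)| * |Ob(C')| = 6 * 6 = 36.
Therefore eta has 36 component morphisms.

36


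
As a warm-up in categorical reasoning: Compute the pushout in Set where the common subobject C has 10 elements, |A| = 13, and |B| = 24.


The pushout A +_C B identifies the images of C in A and B.
|A +_C B| = |A| + |B| - |C| (for injections).
= 13 + 24 - 10 = 27

27


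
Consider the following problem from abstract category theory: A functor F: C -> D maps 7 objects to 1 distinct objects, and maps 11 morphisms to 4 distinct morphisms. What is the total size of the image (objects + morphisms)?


The image of F consists of distinct objects and distinct morphisms.
|Im(F)| on objects = 1
|Im(F)| on morphisms = 4
Total image cardinality = 1 + 4 = 5

5


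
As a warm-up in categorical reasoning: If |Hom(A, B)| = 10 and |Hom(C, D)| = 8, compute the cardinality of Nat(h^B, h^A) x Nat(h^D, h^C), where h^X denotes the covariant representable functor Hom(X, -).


By the Yoneda lemma, Nat(h^B, h^A) is isomorphic to Hom(A, B),
so |Nat(h^B, h^A)| = |Hom(A, B)| and |Nat(h^D, h^C)| = |Hom(C, D)|.
|Hom(A, B)| = 10, |Hom(C, D)| = 8.
|Nat(h^B, h^A) x Nat(h^D, h^C)| = 10 * 8 = 80

80


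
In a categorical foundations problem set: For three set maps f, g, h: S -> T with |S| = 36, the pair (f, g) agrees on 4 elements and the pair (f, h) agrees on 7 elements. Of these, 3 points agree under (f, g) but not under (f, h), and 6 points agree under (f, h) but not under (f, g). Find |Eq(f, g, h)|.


Eq(f, g, h) is the triple-agreement set: points in S where all three
maps take the same value. Using inclusion-exclusion on the pairwise data:
Pair (f, g) agrees on 4 points; pair (f, h) on 7 points.
Points agreeing under (f, g) but not (f, h) = 3; under (f, h) but not (f, g) = 6.
Triple-agreement = agreement-in-(f, g) minus points that agree under (f, g) but not (f, h):
|Eq(f, g, h)| = 4 - 3 = 1
(cross-check via (f, h): 7 - 6 = 1.)

1


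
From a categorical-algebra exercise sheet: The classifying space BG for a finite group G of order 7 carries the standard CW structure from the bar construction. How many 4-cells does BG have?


In the bar-construction CW model of BG, the n-cells are indexed by
n-tuples [g_1|...|g_n] of non-identity elements of G (degenerate
simplices with some g_i = e do not contribute cells), so there are
(|G| - 1)^n n-cells.
For dim = 4 with |G| = 7:
cells = (7 - 1)^4 = 6^4 = 1296

1296


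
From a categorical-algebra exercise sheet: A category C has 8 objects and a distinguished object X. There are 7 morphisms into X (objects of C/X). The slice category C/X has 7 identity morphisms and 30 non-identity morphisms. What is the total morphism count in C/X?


In the slice category C/X, objects are morphisms to X.
Identity morphisms: 7 (one per object of C/X).
Non-identity morphisms: 30.
Total = 7 + 30 = 37

37


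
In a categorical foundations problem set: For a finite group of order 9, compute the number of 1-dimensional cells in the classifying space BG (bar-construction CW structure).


In the bar-construction CW model of BG, the n-cells are indexed by
n-tuples [g_1|...|g_n] of non-identity elements of G (degenerate
simplices with some g_i = e do not contribute cells), so there are
(|G| - 1)^n n-cells.
For dim = 1 with |G| = 9:
cells = (9 - 1)^1 = 8^1 = 8

8


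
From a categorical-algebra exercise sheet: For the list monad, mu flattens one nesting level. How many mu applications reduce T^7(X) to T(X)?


Each application of mu: T^2 -> T removes one layer of nesting.
Starting at depth 7 (i.e., T^7(X)), we need to reach T(X).
Number of mu applications = 7 - 1 = 6

6


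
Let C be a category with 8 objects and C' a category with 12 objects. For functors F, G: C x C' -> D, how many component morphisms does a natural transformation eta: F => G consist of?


A natural transformation eta: F => G assigns one component morphism per
object of the domain category.
The domain is the product category C x C', so
|Ob(C x C')| = |Ob(C)| * |Ob(C')| = 8 * 12 = 96.
Therefore eta has 96 component morphisms.

96


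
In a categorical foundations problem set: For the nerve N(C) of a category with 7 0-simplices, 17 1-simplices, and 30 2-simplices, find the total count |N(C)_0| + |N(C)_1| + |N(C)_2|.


The 2-skeleton of the nerve N(C) consists of simplices in dimensions 0, 1, 2:
  |N(C)_0| = 7 (objects)
  |N(C)_1| = 17 (morphisms)
  |N(C)_2| = 30 (composable pairs)
Total = 7 + 17 + 30 = 54

54


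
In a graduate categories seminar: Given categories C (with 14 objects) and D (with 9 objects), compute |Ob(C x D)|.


The product category C x D has objects that are pairs (c, d).
Number of pairs = |Ob(C)| * |Ob(D)| = 14 * 9 = 126

126


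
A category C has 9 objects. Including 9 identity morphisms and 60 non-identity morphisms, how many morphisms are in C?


Each object has an identity morphism, giving 9 identities.
Adding the 60 non-identity morphisms:
Total = 9 + 60 = 69

69


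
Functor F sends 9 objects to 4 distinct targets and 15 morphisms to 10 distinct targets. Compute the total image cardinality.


The image of F consists of distinct objects and distinct morphisms.
|Im(F)| on objects = 4
|Im(F)| on morphisms = 10
Total image cardinality = 4 + 10 = 14

14


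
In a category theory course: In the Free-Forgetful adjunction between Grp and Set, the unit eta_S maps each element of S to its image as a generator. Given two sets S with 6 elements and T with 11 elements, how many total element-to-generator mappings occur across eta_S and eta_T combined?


The unit eta_X: X -> U(F(X)) of the Free-Forgetful adjunction
maps each element of X to a generator of F(X). For X = S + T (disjoint
union in Set), |S + T| = |S| + |T|.
Total mappings = 6 + 11 = 17.

17


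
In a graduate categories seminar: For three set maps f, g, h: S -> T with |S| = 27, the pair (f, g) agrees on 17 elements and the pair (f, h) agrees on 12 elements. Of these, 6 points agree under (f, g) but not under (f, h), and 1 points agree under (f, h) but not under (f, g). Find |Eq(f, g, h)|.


Eq(f, g, h) is the triple-agreement set: points in S where all three
maps take the same value. Using inclusion-exclusion on the pairwise data:
Pair (f, g) agrees on 17 points; pair (f, h) on 12 points.
Points agreeing under (f, g) but not (f, h) = 6; under (f, h) but not (f, g) = 1.
Triple-agreement = agreement-in-(f, g) minus points that agree under (f, g) but not (f, h):
|Eq(f, g, h)| = 17 - 6 = 11
(cross-check via (f, h): 12 - 1 = 11.)

11


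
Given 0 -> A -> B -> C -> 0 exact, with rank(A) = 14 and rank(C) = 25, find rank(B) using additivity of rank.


For a short exact sequence 0 -> A -> B -> C -> 0,
rank is additive: rank(B) = rank(A) + rank(C).
rank(B) = 14 + 25 = 39

39


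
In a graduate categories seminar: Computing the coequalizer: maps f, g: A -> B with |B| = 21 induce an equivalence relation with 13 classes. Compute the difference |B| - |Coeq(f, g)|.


The coequalizer Coeq(f, g) = B / ~ has one element per equivalence class.
|B| = 21, |Coeq(f, g)| = 13.
|B| - |Coeq(f, g)| = 21 - 13 = 8.

8


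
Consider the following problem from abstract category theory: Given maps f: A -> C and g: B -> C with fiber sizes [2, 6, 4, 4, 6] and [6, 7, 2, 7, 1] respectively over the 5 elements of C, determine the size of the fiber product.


The pullback A x_C B consists of pairs (a, b) with f(a) = g(b).
For each element c in C, the fiber product has |f^-1(c)| * |g^-1(c)| elements.
Summing over C: 2 * 6 + 6 * 7 + 4 * 2 + 4 * 7 + 6 * 1
= 12 + 42 + 8 + 28 + 6 = 96

96


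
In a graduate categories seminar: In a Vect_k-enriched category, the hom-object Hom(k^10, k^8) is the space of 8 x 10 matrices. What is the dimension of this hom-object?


In Vect-enriched categories, Hom(k^n, k^m) is the space of m x n matrices.
dim(Hom(k^10, k^8)) = 8 * 10 = 80

80


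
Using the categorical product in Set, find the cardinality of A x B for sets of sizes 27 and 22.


In Set, the product A x B is the Cartesian product.
By the universal property, |A x B| = |A| * |B|.
|A x B| = 27 * 22 = 594

594


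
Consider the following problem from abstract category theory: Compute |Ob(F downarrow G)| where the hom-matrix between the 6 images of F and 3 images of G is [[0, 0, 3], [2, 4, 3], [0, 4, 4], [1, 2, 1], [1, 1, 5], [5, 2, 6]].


Objects of (F downarrow G) are triples (a, b, h: F(a)->G(b)).
The count equals the sum of all entries in the hom-matrix.
sum(row 0) = 3
sum(row 1) = 9
sum(row 2) = 8
sum(row 3) = 4
sum(row 4) = 7
sum(row 5) = 13
Grand total = 44

44


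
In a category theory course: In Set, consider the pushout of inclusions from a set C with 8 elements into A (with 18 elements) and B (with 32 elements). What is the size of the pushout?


The pushout A +_C B identifies the images of C in A and B.
|A +_C B| = |A| + |B| - |C| (for injections).
= 18 + 32 - 8 = 42

42


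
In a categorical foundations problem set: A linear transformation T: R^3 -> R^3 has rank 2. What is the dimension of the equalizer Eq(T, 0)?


The equalizer of f and the zero map is ker(f).
By the rank-nullity theorem: dim(ker(f)) = dim(domain) - rank(f).
dim(ker(f)) = 3 - 2 = 1

1


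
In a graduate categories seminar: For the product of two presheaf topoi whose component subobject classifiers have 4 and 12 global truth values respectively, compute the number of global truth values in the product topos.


In a product of presheaf topoi E_1 x E_2, the subobject classifier
is Omega = Omega_1 x Omega_2 (componentwise), so
|Omega(top)| = |Omega_1(top_1)| * |Omega_2(top_2)|.
= 4 * 12 = 48.

48


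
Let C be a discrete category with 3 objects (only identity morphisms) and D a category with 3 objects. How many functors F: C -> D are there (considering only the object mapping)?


A functor from a discrete category C to D is determined by
where each object maps. Each of the 3 objects of C can map
to any of the 3 objects of D independently.
Number of functors = 3^3 = 27

27


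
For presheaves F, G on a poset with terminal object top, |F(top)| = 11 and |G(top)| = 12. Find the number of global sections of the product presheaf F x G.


Global sections of a presheaf on a poset with terminal top satisfy
Gamma(H) ~ H(top). Presheaves admit pointwise products, so
(F x G)(top) = F(top) x G(top) (Cartesian product).
|Gamma(F x G)| = |F(top)| * |G(top)| = 11 * 12 = 132.

132


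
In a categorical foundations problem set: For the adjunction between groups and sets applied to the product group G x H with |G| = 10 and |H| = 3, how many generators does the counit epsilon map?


The counit epsilon_K: F(U(K)) -> K of the Free-Forgetful adjunction
maps |K| generators of F(U(K)) into K. For K = G x H (the product group),
|G x H| = |G| * |H|.
Total generators mapped = 10 * 3 = 30.

30


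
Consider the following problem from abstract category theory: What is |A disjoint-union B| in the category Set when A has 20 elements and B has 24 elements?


In Set, the coproduct A + B is the disjoint union.
|A + B| = |A| + |B| = 20 + 24 = 44

44


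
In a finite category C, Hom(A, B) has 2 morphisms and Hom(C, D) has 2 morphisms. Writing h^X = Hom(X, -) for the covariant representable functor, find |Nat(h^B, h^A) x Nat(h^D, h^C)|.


By the Yoneda lemma, Nat(h^B, h^A) is isomorphic to Hom(A, B),
so |Nat(h^B, h^A)| = |Hom(A, B)| and |Nat(h^D, h^C)| = |Hom(C, D)|.
|Hom(A, B)| = 2, |Hom(C, D)| = 2.
|Nat(h^B, h^A) x Nat(h^D, h^C)| = 2 * 2 = 4

4


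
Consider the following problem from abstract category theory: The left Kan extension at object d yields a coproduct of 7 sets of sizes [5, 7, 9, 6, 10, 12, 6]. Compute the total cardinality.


Pointwise, the left Kan extension (Lan_F H)(d) is the colimit, indexed
by the comma category (F downarrow d), of H composed with the
projection (F downarrow d) -> C. Here that colimit is given
as a coproduct (disjoint union) of sets, so its cardinality is the
sum of the sizes of the summands.
Coproduct of sets with sizes: 5 + 7 + 9 + 6 + 10 + 12 + 6
= 55

55


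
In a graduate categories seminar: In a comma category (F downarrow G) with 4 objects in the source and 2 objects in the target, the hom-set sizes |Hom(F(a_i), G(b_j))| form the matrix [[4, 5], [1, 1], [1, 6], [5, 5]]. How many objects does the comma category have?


Objects of (F downarrow G) are triples (a, b, h: F(a)->G(b)).
The count equals the sum of all entries in the hom-matrix.
sum(row 0) = 9
sum(row 1) = 2
sum(row 2) = 7
sum(row 3) = 10
Grand total = 28

28


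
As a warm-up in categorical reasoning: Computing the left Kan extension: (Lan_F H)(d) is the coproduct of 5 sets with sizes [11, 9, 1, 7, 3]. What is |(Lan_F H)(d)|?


Pointwise, the left Kan extension (Lan_F H)(d) is the colimit, indexed
by the comma category (F downarrow d), of H composed with the
projection (F downarrow d) -> C. Here that colimit is given
as a coproduct (disjoint union) of sets, so its cardinality is the
sum of the sizes of the summands.
Coproduct of sets with sizes: 11 + 9 + 1 + 7 + 3
= 31

31


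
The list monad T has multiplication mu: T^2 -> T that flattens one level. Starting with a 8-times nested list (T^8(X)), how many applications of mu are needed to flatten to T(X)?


Each application of mu: T^2 -> T removes one layer of nesting.
Starting at depth 8 (i.e., T^8(X)), we need to reach T(X).
Number of mu applications = 8 - 1 = 7

7


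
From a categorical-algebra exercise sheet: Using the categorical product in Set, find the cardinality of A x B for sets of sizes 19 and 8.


In Set, the product A x B is the Cartesian product.
By the universal property, |A x B| = |A| * |B|.
|A x B| = 19 * 8 = 152

152


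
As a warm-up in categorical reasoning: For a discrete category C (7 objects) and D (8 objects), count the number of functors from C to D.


A functor from a discrete category C to D is determined by
where each object maps. Each of the 7 objects of C can map
to any of the 8 objects of D independently.
Number of functors = 8^7 = 2097152

2097152


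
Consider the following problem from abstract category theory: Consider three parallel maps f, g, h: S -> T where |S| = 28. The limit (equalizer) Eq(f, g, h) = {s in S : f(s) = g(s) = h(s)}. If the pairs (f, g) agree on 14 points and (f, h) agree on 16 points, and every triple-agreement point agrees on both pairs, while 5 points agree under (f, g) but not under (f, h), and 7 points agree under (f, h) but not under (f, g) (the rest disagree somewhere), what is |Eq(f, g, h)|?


Eq(f, g, h) is the triple-agreement set: points in S where all three
maps take the same value. Using inclusion-exclusion on the pairwise data:
Pair (f, g) agrees on 14 points; pair (f, h) on 16 points.
Points agreeing under (f, g) but not (f, h) = 5; under (f, h) but not (f, g) = 7.
Triple-agreement = agreement-in-(f, g) minus points that agree under (f, g) but not (f, h):
|Eq(f, g, h)| = 14 - 5 = 9
(cross-check via (f, h): 16 - 7 = 9.)

9


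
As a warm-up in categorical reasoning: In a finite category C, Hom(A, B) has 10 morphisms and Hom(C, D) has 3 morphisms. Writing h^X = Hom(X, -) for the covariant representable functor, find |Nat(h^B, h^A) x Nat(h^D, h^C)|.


By the Yoneda lemma, Nat(h^B, h^A) is isomorphic to Hom(A, B),
so |Nat(h^B, h^A)| = |Hom(A, B)| and |Nat(h^D, h^C)| = |Hom(C, D)|.
|Hom(A, B)| = 10, |Hom(C, D)| = 3.
|Nat(h^B, h^A) x Nat(h^D, h^C)| = 10 * 3 = 30

30


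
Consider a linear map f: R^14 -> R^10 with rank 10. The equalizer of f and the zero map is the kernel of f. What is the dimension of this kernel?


The equalizer of f and the zero map is ker(f).
By the rank-nullity theorem: dim(ker(f)) = dim(domain) - rank(f).
dim(ker(f)) = 14 - 10 = 4

4


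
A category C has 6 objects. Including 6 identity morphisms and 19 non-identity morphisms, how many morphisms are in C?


Each object has an identity morphism, giving 6 identities.
Adding the 19 non-identity morphisms:
Total = 6 + 19 = 25

25


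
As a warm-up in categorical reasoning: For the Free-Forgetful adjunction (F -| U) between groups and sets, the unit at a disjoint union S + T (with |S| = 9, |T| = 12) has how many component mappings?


The unit eta_X: X -> U(F(X)) of the Free-Forgetful adjunction
maps each element of X to a generator of F(X). For X = S + T (disjoint
union in Set), |S + T| = |S| + |T|.
Total mappings = 9 + 12 = 21.

21


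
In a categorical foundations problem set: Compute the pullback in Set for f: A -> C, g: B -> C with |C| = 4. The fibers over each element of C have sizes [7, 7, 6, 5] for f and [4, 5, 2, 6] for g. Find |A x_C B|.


The pullback A x_C B consists of pairs (a, b) with f(a) = g(b).
For each element c in C, the fiber product has |f^-1(c)| * |g^-1(c)| elements.
Summing over C: 7 * 4 + 7 * 5 + 6 * 2 + 5 * 6
= 28 + 35 + 12 + 30 = 105

105


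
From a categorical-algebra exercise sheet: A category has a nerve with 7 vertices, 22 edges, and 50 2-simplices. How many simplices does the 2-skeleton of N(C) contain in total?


The 2-skeleton of the nerve N(C) consists of simplices in dimensions 0, 1, 2:
  |N(C)_0| = 7 (objects)
  |N(C)_1| = 22 (morphisms)
  |N(C)_2| = 50 (composable pairs)
Total = 7 + 22 + 50 = 79

79


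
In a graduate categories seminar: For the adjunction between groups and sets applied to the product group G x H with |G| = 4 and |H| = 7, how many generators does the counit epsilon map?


The counit epsilon_K: F(U(K)) -> K of the Free-Forgetful adjunction
maps |K| generators of F(U(K)) into K. For K = G x H (the product group),
|G x H| = |G| * |H|.
Total generators mapped = 4 * 7 = 28.

28


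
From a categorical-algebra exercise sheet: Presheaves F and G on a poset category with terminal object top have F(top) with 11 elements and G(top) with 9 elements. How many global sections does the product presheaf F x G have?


Global sections of a presheaf on a poset with terminal top satisfy
Gamma(H) ~ H(top). Presheaves admit pointwise products, so
(F x G)(top) = F(top) x G(top) (Cartesian product).
|Gamma(F x G)| = |F(top)| * |G(top)| = 11 * 9 = 99.

99


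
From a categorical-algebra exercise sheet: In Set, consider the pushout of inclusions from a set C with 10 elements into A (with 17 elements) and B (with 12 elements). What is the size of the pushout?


The pushout A +_C B identifies the images of C in A and B.
|A +_C B| = |A| + |B| - |C| (for injections).
= 17 + 12 - 10 = 19

19


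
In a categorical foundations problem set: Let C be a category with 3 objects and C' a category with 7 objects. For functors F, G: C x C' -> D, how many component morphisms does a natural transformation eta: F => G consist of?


A natural transformation eta: F => G assigns one component morphism per
object of the domain category.
The domain is the product category C x C', so
|Ob(C x C')| = |Ob(C)| * |Ob(C')| = 3 * 7 = 21.
Therefore eta has 21 component morphisms.

21


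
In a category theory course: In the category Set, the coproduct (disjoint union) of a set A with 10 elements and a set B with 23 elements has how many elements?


In Set, the coproduct A + B is the disjoint union.
|A + B| = |A| + |B| = 10 + 23 = 33

33


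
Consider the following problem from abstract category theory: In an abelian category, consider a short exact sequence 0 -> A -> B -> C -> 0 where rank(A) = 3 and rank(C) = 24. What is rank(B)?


For a short exact sequence 0 -> A -> B -> C -> 0,
rank is additive: rank(B) = rank(A) + rank(C).
rank(B) = 3 + 24 = 27

27


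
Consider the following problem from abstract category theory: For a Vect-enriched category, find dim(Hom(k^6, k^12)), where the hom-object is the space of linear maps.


In Vect-enriched categories, Hom(k^n, k^m) is the space of m x n matrices.
dim(Hom(k^6, k^12)) = 12 * 6 = 72

72


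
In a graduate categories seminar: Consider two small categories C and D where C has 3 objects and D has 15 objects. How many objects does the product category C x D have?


The product category C x D has objects that are pairs (c, d).
Number of pairs = |Ob(C)| * |Ob(D)| = 3 * 15 = 45

45


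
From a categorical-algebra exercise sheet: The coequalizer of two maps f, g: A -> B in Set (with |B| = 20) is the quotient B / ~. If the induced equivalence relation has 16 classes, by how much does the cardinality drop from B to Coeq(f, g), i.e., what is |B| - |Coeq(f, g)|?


The coequalizer Coeq(f, g) = B / ~ has one element per equivalence class.
|B| = 20, |Coeq(f, g)| = 16.
|B| - |Coeq(f, g)| = 20 - 16 = 4.

4


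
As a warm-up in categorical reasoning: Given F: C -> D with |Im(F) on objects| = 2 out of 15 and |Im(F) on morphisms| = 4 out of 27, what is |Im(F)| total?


The image of F consists of distinct objects and distinct morphisms.
|Im(F)| on objects = 2
|Im(F)| on morphisms = 4
Total image cardinality = 2 + 4 = 6

6


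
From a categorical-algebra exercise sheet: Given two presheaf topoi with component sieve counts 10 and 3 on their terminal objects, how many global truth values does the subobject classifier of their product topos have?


In a product of presheaf topoi E_1 x E_2, the subobject classifier
is Omega = Omega_1 x Omega_2 (componentwise), so
|Omega(top)| = |Omega_1(top_1)| * |Omega_2(top_2)|.
= 10 * 3 = 30.

30


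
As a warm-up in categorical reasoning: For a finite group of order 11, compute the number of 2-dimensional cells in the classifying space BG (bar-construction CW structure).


In the bar-construction CW model of BG, the n-cells are indexed by
n-tuples [g_1|...|g_n] of non-identity elements of G (degenerate
simplices with some g_i = e do not contribute cells), so there are
(|G| - 1)^n n-cells.
For dim = 2 with |G| = 11:
cells = (11 - 1)^2 = 10^2 = 100

100


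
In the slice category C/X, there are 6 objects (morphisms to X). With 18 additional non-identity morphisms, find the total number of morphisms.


In the slice category C/X, objects are morphisms to X.
Identity morphisms: 6 (one per object of C/X).
Non-identity morphisms: 18.
Total = 6 + 18 = 24

24


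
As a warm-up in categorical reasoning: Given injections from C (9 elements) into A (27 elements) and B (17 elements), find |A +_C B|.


The pushout A +_C B identifies the images of C in A and B.
|A +_C B| = |A| + |B| - |C| (for injections).
= 27 + 17 - 9 = 35

35


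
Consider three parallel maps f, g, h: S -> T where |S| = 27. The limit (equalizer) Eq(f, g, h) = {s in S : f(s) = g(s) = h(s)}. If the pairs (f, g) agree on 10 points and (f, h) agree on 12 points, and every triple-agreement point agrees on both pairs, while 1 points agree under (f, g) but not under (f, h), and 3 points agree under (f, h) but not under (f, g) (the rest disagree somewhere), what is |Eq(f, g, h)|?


Eq(f, g, h) is the triple-agreement set: points in S where all three
maps take the same value. Using inclusion-exclusion on the pairwise data:
Pair (f, g) agrees on 10 points; pair (f, h) on 12 points.
Points agreeing under (f, g) but not (f, h) = 1; under (f, h) but not (f, g) = 3.
Triple-agreement = agreement-in-(f, g) minus points that agree under (f, g) but not (f, h):
|Eq(f, g, h)| = 10 - 1 = 9
(cross-check via (f, h): 12 - 3 = 9.)

9


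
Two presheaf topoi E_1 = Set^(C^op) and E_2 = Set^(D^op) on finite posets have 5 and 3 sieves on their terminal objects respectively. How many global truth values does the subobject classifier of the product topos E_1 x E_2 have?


In a product of presheaf topoi E_1 x E_2, the subobject classifier
is Omega = Omega_1 x Omega_2 (componentwise), so
|Omega(top)| = |Omega_1(top_1)| * |Omega_2(top_2)|.
= 5 * 3 = 15.

15


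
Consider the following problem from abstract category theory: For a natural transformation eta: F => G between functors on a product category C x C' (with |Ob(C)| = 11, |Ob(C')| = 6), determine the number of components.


A natural transformation eta: F => G assigns one component morphism per
object of the domain category.
The domain is the product category C x C', so
|Ob(C x C')| = |Ob(C)| * |Ob(C')| = 11 * 6 = 66.
Therefore eta has 66 component morphisms.

66


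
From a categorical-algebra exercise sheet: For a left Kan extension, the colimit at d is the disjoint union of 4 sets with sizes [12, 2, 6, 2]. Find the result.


Pointwise, the left Kan extension (Lan_F H)(d) is the colimit, indexed
by the comma category (F downarrow d), of H composed with the
projection (F downarrow d) -> C. Here that colimit is given
as a coproduct (disjoint union) of sets, so its cardinality is the
sum of the sizes of the summands.
Coproduct of sets with sizes: 12 + 2 + 6 + 2
= 22

22


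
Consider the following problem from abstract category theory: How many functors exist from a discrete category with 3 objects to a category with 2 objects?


A functor from a discrete category C to D is determined by
where each object maps. Each of the 3 objects of C can map
to any of the 2 objects of D independently.
Number of functors = 2^3 = 8

8


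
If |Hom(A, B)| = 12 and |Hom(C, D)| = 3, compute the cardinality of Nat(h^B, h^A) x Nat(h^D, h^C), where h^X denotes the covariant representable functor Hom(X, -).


By the Yoneda lemma, Nat(h^B, h^A) is isomorphic to Hom(A, B),
so |Nat(h^B, h^A)| = |Hom(A, B)| and |Nat(h^D, h^C)| = |Hom(C, D)|.
|Hom(A, B)| = 12, |Hom(C, D)| = 3.
|Nat(h^B, h^A) x Nat(h^D, h^C)| = 12 * 3 = 36

36


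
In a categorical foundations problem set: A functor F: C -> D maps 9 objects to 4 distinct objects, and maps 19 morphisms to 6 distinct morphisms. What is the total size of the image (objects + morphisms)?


The image of F consists of distinct objects and distinct morphisms.
|Im(F)| on objects = 4
|Im(F)| on morphisms = 6
Total image cardinality = 4 + 6 = 10

10


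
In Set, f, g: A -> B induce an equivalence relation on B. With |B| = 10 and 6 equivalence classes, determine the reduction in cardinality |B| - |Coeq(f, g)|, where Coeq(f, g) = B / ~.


The coequalizer Coeq(f, g) = B / ~ has one element per equivalence class.
|B| = 10, |Coeq(f, g)| = 6.
|B| - |Coeq(f, g)| = 10 - 6 = 4.

4


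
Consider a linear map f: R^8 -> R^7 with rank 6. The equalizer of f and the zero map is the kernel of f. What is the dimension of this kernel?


The equalizer of f and the zero map is ker(f).
By the rank-nullity theorem: dim(ker(f)) = dim(domain) - rank(f).
dim(ker(f)) = 8 - 6 = 2

2


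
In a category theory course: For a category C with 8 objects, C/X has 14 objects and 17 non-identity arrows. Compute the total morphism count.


In the slice category C/X, objects are morphisms to X.
Identity morphisms: 14 (one per object of C/X).
Non-identity morphisms: 17.
Total = 14 + 17 = 31

31


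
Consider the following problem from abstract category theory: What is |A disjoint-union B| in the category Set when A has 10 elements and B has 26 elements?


In Set, the coproduct A + B is the disjoint union.
|A + B| = |A| + |B| = 10 + 26 = 36

36


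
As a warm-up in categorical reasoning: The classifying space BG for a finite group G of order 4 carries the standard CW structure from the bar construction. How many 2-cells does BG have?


In the bar-construction CW model of BG, the n-cells are indexed by
n-tuples [g_1|...|g_n] of non-identity elements of G (degenerate
simplices with some g_i = e do not contribute cells), so there are
(|G| - 1)^n n-cells.
For dim = 2 with |G| = 4:
cells = (4 - 1)^2 = 3^2 = 9

9


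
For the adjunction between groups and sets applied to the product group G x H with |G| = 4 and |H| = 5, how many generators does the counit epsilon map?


The counit epsilon_K: F(U(K)) -> K of the Free-Forgetful adjunction
maps |K| generators of F(U(K)) into K. For K = G x H (the product group),
|G x H| = |G| * |H|.
Total generators mapped = 4 * 5 = 20.

20


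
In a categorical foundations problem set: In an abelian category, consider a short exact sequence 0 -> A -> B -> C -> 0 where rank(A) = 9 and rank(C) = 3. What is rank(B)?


For a short exact sequence 0 -> A -> B -> C -> 0,
rank is additive: rank(B) = rank(A) + rank(C).
rank(B) = 9 + 3 = 12

12


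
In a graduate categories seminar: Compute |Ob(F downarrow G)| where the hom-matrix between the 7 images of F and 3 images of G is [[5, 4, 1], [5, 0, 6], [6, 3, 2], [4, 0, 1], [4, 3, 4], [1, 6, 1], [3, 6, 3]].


Objects of (F downarrow G) are triples (a, b, h: F(a)->G(b)).
The count equals the sum of all entries in the hom-matrix.
sum(row 0) = 10
sum(row 1) = 11
sum(row 2) = 11
sum(row 3) = 5
sum(row 4) = 11
sum(row 5) = 8
sum(row 6) = 12
Grand total = 68

68


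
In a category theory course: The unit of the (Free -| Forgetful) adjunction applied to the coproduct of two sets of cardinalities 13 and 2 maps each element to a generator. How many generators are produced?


The unit eta_X: X -> U(F(X)) of the Free-Forgetful adjunction
maps each element of X to a generator of F(X). For X = S + T (disjoint
union in Set), |S + T| = |S| + |T|.
Total mappings = 13 + 2 = 15.

15


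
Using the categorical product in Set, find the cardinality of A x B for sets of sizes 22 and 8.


In Set, the product A x B is the Cartesian product.
By the universal property, |A x B| = |A| * |B|.
|A x B| = 22 * 8 = 176

176


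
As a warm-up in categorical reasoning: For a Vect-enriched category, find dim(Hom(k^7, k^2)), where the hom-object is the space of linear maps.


In Vect-enriched categories, Hom(k^n, k^m) is the space of m x n matrices.
dim(Hom(k^7, k^2)) = 2 * 7 = 14

14


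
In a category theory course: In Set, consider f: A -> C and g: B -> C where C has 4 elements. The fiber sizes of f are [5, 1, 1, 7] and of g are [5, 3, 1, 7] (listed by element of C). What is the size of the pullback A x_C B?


The pullback A x_C B consists of pairs (a, b) with f(a) = g(b).
For each element c in C, the fiber product has |f^-1(c)| * |g^-1(c)| elements.
Summing over C: 5 * 5 + 1 * 3 + 1 * 1 + 7 * 7
= 25 + 3 + 1 + 49 = 78

78


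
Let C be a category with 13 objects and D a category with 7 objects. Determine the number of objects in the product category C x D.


The product category C x D has objects that are pairs (c, d).
Number of pairs = |Ob(C)| * |Ob(D)| = 13 * 7 = 91

91


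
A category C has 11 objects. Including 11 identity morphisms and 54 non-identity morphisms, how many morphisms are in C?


Each object has an identity morphism, giving 11 identities.
Adding the 54 non-identity morphisms:
Total = 11 + 54 = 65

65


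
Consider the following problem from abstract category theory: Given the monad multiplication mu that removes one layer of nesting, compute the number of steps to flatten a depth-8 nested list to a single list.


Each application of mu: T^2 -> T removes one layer of nesting.
Starting at depth 8 (i.e., T^8(X)), we need to reach T(X).
Number of mu applications = 8 - 1 = 7

7


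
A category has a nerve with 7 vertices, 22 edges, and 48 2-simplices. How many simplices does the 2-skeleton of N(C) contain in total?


The 2-skeleton of the nerve N(C) consists of simplices in dimensions 0, 1, 2:
  |N(C)_0| = 7 (objects)
  |N(C)_1| = 22 (morphisms)
  |N(C)_2| = 48 (composable pairs)
Total = 7 + 22 + 48 = 77

77


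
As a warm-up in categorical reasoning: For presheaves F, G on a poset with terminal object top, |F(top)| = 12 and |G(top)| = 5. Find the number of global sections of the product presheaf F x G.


Global sections of a presheaf on a poset with terminal top satisfy
Gamma(H) ~ H(top). Presheaves admit pointwise products, so
(F x G)(top) = F(top) x G(top) (Cartesian product).
|Gamma(F x G)| = |F(top)| * |G(top)| = 12 * 5 = 60.

60


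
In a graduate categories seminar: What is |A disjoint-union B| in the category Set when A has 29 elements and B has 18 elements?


In Set, the coproduct A + B is the disjoint union.
|A + B| = |A| + |B| = 29 + 18 = 47

47


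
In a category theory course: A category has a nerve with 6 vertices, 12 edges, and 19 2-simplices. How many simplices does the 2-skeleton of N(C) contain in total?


The 2-skeleton of the nerve N(C) consists of simplices in dimensions 0, 1, 2:
  |N(C)_0| = 6 (objects)
  |N(C)_1| = 12 (morphisms)
  |N(C)_2| = 19 (composable pairs)
Total = 6 + 12 + 19 = 37

37


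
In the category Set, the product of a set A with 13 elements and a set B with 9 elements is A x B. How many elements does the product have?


In Set, the product A x B is the Cartesian product.
By the universal property, |A x B| = |A| * |B|.
|A x B| = 13 * 9 = 117

117


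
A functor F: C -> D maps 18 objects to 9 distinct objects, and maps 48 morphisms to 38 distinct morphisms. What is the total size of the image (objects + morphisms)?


The image of F consists of distinct objects and distinct morphisms.
|Im(F)| on objects = 9
|Im(F)| on morphisms = 38
Total image cardinality = 9 + 38 = 47

47


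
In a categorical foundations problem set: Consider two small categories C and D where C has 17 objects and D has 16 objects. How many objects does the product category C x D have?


The product category C x D has objects that are pairs (c, d).
Number of pairs = |Ob(C)| * |Ob(D)| = 17 * 16 = 272

272


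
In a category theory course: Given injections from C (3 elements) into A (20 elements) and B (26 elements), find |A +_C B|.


The pushout A +_C B identifies the images of C in A and B.
|A +_C B| = |A| + |B| - |C| (for injections).
= 20 + 26 - 3 = 43

43


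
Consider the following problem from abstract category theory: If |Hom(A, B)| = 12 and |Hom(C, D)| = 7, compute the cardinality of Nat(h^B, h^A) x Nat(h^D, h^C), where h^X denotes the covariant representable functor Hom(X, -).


By the Yoneda lemma, Nat(h^B, h^A) is isomorphic to Hom(A, B),
so |Nat(h^B, h^A)| = |Hom(A, B)| and |Nat(h^D, h^C)| = |Hom(C, D)|.
|Hom(A, B)| = 12, |Hom(C, D)| = 7.
|Nat(h^B, h^A) x Nat(h^D, h^C)| = 12 * 7 = 84

84
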